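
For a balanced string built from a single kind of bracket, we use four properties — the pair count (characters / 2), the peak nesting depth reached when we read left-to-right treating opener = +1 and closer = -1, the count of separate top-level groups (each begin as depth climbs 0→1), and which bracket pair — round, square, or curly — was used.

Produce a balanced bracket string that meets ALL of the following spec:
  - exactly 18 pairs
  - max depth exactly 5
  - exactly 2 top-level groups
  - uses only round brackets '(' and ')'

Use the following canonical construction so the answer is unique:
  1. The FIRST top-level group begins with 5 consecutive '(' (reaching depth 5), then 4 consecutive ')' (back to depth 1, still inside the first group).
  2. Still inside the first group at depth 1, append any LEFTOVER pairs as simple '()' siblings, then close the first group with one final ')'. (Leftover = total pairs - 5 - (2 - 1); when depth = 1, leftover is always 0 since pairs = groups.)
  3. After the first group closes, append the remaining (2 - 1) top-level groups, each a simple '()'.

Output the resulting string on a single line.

Answer: ((((())))()()()()()()()()()()()())()

Derivation:
Spec: pairs=18 depth=5 groups=2
Leftover pairs = 18 - 5 - (2-1) = 12
First group: deep chain of depth 5 + 12 sibling pairs
Remaining 1 groups: simple '()' each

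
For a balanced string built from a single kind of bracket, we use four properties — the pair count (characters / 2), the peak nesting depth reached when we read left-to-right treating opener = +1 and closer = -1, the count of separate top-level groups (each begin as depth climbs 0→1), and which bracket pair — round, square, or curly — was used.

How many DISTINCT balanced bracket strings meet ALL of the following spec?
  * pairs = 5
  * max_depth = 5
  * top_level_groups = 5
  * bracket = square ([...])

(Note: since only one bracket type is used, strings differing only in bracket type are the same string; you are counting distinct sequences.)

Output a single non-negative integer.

Answer: 0

Derivation:
Spec: pairs=5 depth=5 groups=5
Count(depth <= 5) = 1
Count(depth <= 4) = 1
Count(depth == 5) = 1 - 1 = 0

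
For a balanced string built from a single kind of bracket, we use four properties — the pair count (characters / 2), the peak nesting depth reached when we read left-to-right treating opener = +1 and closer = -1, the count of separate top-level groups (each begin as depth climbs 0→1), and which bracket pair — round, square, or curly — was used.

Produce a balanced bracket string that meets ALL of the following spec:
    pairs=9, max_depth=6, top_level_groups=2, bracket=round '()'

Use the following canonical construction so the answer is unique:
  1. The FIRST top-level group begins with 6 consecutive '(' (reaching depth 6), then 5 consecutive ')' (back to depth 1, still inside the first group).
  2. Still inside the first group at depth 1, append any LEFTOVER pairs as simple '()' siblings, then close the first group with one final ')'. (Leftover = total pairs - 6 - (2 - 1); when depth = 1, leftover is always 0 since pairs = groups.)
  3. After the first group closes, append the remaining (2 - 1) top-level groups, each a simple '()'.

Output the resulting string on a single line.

Answer: (((((()))))()())()

Derivation:
Spec: pairs=9 depth=6 groups=2
Leftover pairs = 9 - 6 - (2-1) = 2
First group: deep chain of depth 6 + 2 sibling pairs
Remaining 1 groups: simple '()' each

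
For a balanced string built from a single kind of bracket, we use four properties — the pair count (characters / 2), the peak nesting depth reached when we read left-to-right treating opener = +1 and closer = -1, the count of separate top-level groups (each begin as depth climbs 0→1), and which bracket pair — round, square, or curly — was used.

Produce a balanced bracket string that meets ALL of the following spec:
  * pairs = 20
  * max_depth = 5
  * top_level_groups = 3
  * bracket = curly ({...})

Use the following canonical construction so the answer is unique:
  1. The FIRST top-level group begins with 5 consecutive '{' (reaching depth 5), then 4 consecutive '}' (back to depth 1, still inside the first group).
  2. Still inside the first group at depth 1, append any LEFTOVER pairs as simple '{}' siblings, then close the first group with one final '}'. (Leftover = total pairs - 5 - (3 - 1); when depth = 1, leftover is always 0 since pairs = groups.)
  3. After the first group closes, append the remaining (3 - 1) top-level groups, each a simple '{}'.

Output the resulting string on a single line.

Spec: pairs=20 depth=5 groups=3
Leftover pairs = 20 - 5 - (3-1) = 13
First group: deep chain of depth 5 + 13 sibling pairs
Remaining 2 groups: simple '{}' each

Answer: {{{{{}}}}{}{}{}{}{}{}{}{}{}{}{}{}{}}{}{}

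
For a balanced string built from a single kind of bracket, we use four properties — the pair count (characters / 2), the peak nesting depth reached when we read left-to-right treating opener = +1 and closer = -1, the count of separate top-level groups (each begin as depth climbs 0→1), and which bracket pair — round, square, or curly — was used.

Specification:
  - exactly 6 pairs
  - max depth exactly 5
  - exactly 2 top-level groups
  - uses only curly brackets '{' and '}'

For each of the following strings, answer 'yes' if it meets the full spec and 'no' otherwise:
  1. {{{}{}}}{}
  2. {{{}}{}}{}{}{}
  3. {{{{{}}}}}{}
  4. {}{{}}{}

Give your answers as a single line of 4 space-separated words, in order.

String 1 '{{{}{}}}{}': depth seq [1 2 3 2 3 2 1 0 1 0]
  -> pairs=5 depth=3 groups=2 -> no
String 2 '{{{}}{}}{}{}{}': depth seq [1 2 3 2 1 2 1 0 1 0 1 0 1 0]
  -> pairs=7 depth=3 groups=4 -> no
String 3 '{{{{{}}}}}{}': depth seq [1 2 3 4 5 4 3 2 1 0 1 0]
  -> pairs=6 depth=5 groups=2 -> yes
String 4 '{}{{}}{}': depth seq [1 0 1 2 1 0 1 0]
  -> pairs=4 depth=2 groups=3 -> no

Answer: no no yes no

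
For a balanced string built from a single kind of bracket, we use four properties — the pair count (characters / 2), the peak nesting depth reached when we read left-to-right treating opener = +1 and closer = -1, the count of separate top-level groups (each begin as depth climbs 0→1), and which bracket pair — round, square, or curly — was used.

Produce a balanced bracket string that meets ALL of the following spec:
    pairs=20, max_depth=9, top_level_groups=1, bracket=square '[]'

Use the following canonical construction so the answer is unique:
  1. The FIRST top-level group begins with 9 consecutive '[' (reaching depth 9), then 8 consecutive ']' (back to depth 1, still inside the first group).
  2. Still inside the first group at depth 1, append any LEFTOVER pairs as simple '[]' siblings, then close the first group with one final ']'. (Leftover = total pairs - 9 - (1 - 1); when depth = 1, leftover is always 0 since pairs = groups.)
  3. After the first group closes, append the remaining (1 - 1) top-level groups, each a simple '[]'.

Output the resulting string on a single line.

Spec: pairs=20 depth=9 groups=1
Leftover pairs = 20 - 9 - (1-1) = 11
First group: deep chain of depth 9 + 11 sibling pairs
Remaining 0 groups: simple '[]' each

Answer: [[[[[[[[[]]]]]]]][][][][][][][][][][][]]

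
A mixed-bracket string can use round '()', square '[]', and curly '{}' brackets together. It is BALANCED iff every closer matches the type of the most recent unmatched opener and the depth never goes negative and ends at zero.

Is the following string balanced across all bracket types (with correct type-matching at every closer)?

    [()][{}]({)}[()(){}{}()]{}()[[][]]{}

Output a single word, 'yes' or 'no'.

Answer: no

Derivation:
pos 0: push '['; stack = [
pos 1: push '('; stack = [(
pos 2: ')' matches '('; pop; stack = [
pos 3: ']' matches '['; pop; stack = (empty)
pos 4: push '['; stack = [
pos 5: push '{'; stack = [{
pos 6: '}' matches '{'; pop; stack = [
pos 7: ']' matches '['; pop; stack = (empty)
pos 8: push '('; stack = (
pos 9: push '{'; stack = ({
pos 10: saw closer ')' but top of stack is '{' (expected '}') → INVALID
Verdict: type mismatch at position 10: ')' closes '{' → no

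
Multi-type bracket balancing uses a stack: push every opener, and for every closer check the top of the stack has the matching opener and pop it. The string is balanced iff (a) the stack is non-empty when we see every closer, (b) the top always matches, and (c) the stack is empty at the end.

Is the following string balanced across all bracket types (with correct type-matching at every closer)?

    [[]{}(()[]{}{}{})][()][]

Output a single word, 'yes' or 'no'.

Answer: yes

Derivation:
pos 0: push '['; stack = [
pos 1: push '['; stack = [[
pos 2: ']' matches '['; pop; stack = [
pos 3: push '{'; stack = [{
pos 4: '}' matches '{'; pop; stack = [
pos 5: push '('; stack = [(
pos 6: push '('; stack = [((
pos 7: ')' matches '('; pop; stack = [(
pos 8: push '['; stack = [([
pos 9: ']' matches '['; pop; stack = [(
pos 10: push '{'; stack = [({
pos 11: '}' matches '{'; pop; stack = [(
pos 12: push '{'; stack = [({
pos 13: '}' matches '{'; pop; stack = [(
pos 14: push '{'; stack = [({
pos 15: '}' matches '{'; pop; stack = [(
pos 16: ')' matches '('; pop; stack = [
pos 17: ']' matches '['; pop; stack = (empty)
pos 18: push '['; stack = [
pos 19: push '('; stack = [(
pos 20: ')' matches '('; pop; stack = [
pos 21: ']' matches '['; pop; stack = (empty)
pos 22: push '['; stack = [
pos 23: ']' matches '['; pop; stack = (empty)
end: stack empty → VALID
Verdict: properly nested → yes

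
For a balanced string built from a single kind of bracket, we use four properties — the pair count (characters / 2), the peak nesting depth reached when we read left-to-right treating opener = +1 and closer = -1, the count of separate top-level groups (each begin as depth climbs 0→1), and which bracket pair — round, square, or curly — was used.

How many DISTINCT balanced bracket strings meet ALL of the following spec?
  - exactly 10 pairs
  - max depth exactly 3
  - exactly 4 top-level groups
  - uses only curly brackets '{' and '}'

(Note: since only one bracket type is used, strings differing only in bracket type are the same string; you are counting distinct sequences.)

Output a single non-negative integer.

Answer: 884

Derivation:
Spec: pairs=10 depth=3 groups=4
Count(depth <= 3) = 968
Count(depth <= 2) = 84
Count(depth == 3) = 968 - 84 = 884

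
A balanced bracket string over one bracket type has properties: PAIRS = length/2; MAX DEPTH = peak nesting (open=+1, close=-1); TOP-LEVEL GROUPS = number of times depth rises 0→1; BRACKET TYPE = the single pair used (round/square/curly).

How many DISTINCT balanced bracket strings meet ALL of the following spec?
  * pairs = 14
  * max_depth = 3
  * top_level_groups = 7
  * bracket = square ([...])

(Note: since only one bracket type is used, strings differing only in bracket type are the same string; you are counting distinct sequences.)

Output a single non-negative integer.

Spec: pairs=14 depth=3 groups=7
Count(depth <= 3) = 19825
Count(depth <= 2) = 1716
Count(depth == 3) = 19825 - 1716 = 18109

Answer: 18109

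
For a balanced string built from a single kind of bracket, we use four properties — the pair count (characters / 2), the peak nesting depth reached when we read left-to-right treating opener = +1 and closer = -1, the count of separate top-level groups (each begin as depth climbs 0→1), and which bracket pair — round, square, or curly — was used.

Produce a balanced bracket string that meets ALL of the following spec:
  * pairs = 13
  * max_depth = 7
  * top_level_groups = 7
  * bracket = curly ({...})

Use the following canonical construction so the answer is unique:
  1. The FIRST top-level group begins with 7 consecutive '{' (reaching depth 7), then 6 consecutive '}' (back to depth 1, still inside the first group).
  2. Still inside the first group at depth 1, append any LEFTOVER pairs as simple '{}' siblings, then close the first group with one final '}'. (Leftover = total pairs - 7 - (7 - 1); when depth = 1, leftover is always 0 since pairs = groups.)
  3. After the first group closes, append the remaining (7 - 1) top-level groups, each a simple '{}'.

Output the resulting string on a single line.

Answer: {{{{{{{}}}}}}}{}{}{}{}{}{}

Derivation:
Spec: pairs=13 depth=7 groups=7
Leftover pairs = 13 - 7 - (7-1) = 0
First group: deep chain of depth 7 + 0 sibling pairs
Remaining 6 groups: simple '{}' each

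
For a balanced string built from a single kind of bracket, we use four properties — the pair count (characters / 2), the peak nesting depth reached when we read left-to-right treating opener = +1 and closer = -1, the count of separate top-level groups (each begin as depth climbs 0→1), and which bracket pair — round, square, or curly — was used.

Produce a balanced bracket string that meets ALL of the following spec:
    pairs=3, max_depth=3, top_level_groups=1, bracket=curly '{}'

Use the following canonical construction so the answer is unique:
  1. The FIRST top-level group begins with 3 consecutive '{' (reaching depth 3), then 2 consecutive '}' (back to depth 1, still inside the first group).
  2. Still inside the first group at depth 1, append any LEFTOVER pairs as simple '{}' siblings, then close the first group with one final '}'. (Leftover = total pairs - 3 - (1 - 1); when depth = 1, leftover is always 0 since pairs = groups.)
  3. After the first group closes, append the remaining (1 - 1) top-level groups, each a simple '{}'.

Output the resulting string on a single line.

Answer: {{{}}}

Derivation:
Spec: pairs=3 depth=3 groups=1
Leftover pairs = 3 - 3 - (1-1) = 0
First group: deep chain of depth 3 + 0 sibling pairs
Remaining 0 groups: simple '{}' each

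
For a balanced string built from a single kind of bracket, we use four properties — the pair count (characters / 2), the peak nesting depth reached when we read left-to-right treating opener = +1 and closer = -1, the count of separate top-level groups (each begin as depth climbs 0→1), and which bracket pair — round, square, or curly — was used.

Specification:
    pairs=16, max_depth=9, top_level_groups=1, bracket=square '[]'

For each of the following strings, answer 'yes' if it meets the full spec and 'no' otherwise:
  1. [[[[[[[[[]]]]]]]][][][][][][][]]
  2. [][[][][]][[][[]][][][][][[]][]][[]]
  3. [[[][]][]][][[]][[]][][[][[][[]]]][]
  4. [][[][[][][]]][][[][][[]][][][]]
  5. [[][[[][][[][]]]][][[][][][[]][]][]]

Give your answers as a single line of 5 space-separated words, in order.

Answer: yes no no no no

Derivation:
String 1 '[[[[[[[[[]]]]]]]][][][][][][][]]': depth seq [1 2 3 4 5 6 7 8 9 8 7 6 5 4 3 2 1 2 1 2 1 2 1 2 1 2 1 2 1 2 1 0]
  -> pairs=16 depth=9 groups=1 -> yes
String 2 '[][[][][]][[][[]][][][][][[]][]][[]]': depth seq [1 0 1 2 1 2 1 2 1 0 1 2 1 2 3 2 1 2 1 2 1 2 1 2 1 2 3 2 1 2 1 0 1 2 1 0]
  -> pairs=18 depth=3 groups=4 -> no
String 3 '[[[][]][]][][[]][[]][][[][[][[]]]][]': depth seq [1 2 3 2 3 2 1 2 1 0 1 0 1 2 1 0 1 2 1 0 1 0 1 2 1 2 3 2 3 4 3 2 1 0 1 0]
  -> pairs=18 depth=4 groups=7 -> no
String 4 '[][[][[][][]]][][[][][[]][][][]]': depth seq [1 0 1 2 1 2 3 2 3 2 3 2 1 0 1 0 1 2 1 2 1 2 3 2 1 2 1 2 1 2 1 0]
  -> pairs=16 depth=3 groups=4 -> no
String 5 '[[][[[][][[][]]]][][[][][][[]][]][]]': depth seq [1 2 1 2 3 4 3 4 3 4 5 4 5 4 3 2 1 2 1 2 3 2 3 2 3 2 3 4 3 2 3 2 1 2 1 0]
  -> pairs=18 depth=5 groups=1 -> no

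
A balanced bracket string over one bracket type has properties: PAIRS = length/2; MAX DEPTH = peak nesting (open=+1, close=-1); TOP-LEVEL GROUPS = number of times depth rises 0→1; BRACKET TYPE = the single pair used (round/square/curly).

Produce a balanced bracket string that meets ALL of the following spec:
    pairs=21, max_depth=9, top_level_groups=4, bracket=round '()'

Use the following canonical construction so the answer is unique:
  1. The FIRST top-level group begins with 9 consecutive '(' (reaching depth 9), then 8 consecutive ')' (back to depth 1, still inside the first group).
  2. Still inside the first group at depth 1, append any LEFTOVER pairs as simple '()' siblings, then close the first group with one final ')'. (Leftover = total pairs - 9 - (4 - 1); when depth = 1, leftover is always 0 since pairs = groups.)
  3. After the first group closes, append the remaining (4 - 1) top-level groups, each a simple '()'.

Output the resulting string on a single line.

Answer: ((((((((())))))))()()()()()()()()())()()()

Derivation:
Spec: pairs=21 depth=9 groups=4
Leftover pairs = 21 - 9 - (4-1) = 9
First group: deep chain of depth 9 + 9 sibling pairs
Remaining 3 groups: simple '()' each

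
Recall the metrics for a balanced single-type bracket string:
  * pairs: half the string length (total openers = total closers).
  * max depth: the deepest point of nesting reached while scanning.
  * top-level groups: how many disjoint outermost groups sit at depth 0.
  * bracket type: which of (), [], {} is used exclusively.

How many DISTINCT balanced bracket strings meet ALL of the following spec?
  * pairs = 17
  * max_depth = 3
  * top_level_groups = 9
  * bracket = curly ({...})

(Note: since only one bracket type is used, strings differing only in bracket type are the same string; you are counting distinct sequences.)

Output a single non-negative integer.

Answer: 174267

Derivation:
Spec: pairs=17 depth=3 groups=9
Count(depth <= 3) = 187137
Count(depth <= 2) = 12870
Count(depth == 3) = 187137 - 12870 = 174267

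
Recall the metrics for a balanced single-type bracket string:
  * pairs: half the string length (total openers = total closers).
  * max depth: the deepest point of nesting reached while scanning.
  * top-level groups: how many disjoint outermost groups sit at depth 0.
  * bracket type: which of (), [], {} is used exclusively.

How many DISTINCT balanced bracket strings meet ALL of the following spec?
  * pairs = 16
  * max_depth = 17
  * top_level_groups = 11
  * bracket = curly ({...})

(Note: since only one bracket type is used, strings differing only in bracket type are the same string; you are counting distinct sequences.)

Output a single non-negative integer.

Answer: 0

Derivation:
Spec: pairs=16 depth=17 groups=11
Count(depth <= 17) = 10659
Count(depth <= 16) = 10659
Count(depth == 17) = 10659 - 10659 = 0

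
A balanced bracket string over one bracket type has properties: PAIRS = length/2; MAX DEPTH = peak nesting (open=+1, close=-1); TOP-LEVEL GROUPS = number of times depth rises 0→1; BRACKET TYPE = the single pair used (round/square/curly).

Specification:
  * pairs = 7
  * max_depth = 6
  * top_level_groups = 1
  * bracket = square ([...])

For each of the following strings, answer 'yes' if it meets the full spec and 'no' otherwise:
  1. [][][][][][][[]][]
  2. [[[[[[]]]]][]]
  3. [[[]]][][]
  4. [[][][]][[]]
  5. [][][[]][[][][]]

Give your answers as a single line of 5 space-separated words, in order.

String 1 '[][][][][][][[]][]': depth seq [1 0 1 0 1 0 1 0 1 0 1 0 1 2 1 0 1 0]
  -> pairs=9 depth=2 groups=8 -> no
String 2 '[[[[[[]]]]][]]': depth seq [1 2 3 4 5 6 5 4 3 2 1 2 1 0]
  -> pairs=7 depth=6 groups=1 -> yes
String 3 '[[[]]][][]': depth seq [1 2 3 2 1 0 1 0 1 0]
  -> pairs=5 depth=3 groups=3 -> no
String 4 '[[][][]][[]]': depth seq [1 2 1 2 1 2 1 0 1 2 1 0]
  -> pairs=6 depth=2 groups=2 -> no
String 5 '[][][[]][[][][]]': depth seq [1 0 1 0 1 2 1 0 1 2 1 2 1 2 1 0]
  -> pairs=8 depth=2 groups=4 -> no

Answer: no yes no no no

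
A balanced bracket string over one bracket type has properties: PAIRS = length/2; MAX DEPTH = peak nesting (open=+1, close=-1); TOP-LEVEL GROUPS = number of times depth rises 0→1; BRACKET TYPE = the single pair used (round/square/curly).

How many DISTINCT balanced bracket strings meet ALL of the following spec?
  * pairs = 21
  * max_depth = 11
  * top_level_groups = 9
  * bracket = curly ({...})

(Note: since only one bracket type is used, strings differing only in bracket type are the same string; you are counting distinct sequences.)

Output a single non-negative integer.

Answer: 3627

Derivation:
Spec: pairs=21 depth=11 groups=9
Count(depth <= 11) = 96768090
Count(depth <= 10) = 96764463
Count(depth == 11) = 96768090 - 96764463 = 3627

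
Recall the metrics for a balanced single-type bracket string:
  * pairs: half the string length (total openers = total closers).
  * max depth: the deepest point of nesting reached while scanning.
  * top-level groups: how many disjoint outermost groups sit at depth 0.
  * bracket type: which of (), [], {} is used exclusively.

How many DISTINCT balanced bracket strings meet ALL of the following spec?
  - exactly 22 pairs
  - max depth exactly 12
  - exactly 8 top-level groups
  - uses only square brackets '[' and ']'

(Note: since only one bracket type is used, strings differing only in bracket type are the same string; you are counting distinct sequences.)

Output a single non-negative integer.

Answer: 38912

Derivation:
Spec: pairs=22 depth=12 groups=8
Count(depth <= 12) = 843617392
Count(depth <= 11) = 843578480
Count(depth == 12) = 843617392 - 843578480 = 38912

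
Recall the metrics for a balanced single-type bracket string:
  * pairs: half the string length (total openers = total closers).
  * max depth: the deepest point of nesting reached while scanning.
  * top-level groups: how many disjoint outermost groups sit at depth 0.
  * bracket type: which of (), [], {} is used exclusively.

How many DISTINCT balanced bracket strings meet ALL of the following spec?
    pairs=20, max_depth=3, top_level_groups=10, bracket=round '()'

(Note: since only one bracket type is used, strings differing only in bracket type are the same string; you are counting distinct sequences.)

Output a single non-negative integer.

Answer: 3225067

Derivation:
Spec: pairs=20 depth=3 groups=10
Count(depth <= 3) = 3317445
Count(depth <= 2) = 92378
Count(depth == 3) = 3317445 - 92378 = 3225067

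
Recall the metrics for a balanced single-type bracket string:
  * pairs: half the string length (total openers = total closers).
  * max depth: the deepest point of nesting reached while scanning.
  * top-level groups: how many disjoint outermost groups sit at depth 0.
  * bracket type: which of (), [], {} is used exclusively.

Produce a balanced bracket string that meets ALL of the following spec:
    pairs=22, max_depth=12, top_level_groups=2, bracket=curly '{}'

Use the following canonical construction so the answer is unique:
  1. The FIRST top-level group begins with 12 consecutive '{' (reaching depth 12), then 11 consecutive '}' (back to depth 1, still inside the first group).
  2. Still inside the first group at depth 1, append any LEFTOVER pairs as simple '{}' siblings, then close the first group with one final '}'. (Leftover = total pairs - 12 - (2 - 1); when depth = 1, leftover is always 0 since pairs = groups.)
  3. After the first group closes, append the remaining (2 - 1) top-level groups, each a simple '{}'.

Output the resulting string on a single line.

Answer: {{{{{{{{{{{{}}}}}}}}}}}{}{}{}{}{}{}{}{}{}}{}

Derivation:
Spec: pairs=22 depth=12 groups=2
Leftover pairs = 22 - 12 - (2-1) = 9
First group: deep chain of depth 12 + 9 sibling pairs
Remaining 1 groups: simple '{}' each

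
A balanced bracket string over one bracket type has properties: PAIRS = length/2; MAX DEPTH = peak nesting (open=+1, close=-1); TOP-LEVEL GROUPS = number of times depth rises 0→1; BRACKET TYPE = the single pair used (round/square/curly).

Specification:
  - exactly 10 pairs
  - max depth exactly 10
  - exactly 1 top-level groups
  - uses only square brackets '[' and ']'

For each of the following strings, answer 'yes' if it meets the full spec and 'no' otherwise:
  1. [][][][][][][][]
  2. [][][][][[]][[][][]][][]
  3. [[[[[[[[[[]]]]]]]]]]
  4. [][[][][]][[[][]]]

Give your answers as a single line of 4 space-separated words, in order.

Answer: no no yes no

Derivation:
String 1 '[][][][][][][][]': depth seq [1 0 1 0 1 0 1 0 1 0 1 0 1 0 1 0]
  -> pairs=8 depth=1 groups=8 -> no
String 2 '[][][][][[]][[][][]][][]': depth seq [1 0 1 0 1 0 1 0 1 2 1 0 1 2 1 2 1 2 1 0 1 0 1 0]
  -> pairs=12 depth=2 groups=8 -> no
String 3 '[[[[[[[[[[]]]]]]]]]]': depth seq [1 2 3 4 5 6 7 8 9 10 9 8 7 6 5 4 3 2 1 0]
  -> pairs=10 depth=10 groups=1 -> yes
String 4 '[][[][][]][[[][]]]': depth seq [1 0 1 2 1 2 1 2 1 0 1 2 3 2 3 2 1 0]
  -> pairs=9 depth=3 groups=3 -> no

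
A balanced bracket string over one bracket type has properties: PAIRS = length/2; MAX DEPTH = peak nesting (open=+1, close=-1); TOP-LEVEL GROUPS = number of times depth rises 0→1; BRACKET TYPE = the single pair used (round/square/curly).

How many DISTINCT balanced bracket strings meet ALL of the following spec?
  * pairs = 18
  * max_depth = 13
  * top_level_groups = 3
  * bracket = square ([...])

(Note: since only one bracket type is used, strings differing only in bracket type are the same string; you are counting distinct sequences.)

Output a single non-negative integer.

Spec: pairs=18 depth=13 groups=3
Count(depth <= 13) = 94285821
Count(depth <= 12) = 94275120
Count(depth == 13) = 94285821 - 94275120 = 10701

Answer: 10701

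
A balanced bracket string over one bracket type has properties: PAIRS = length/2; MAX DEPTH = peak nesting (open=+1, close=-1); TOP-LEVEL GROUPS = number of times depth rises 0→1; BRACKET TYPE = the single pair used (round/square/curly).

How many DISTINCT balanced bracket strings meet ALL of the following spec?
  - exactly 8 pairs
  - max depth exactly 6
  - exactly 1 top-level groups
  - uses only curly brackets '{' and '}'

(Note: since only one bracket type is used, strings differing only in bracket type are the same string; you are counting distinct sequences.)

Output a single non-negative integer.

Spec: pairs=8 depth=6 groups=1
Count(depth <= 6) = 417
Count(depth <= 5) = 365
Count(depth == 6) = 417 - 365 = 52

Answer: 52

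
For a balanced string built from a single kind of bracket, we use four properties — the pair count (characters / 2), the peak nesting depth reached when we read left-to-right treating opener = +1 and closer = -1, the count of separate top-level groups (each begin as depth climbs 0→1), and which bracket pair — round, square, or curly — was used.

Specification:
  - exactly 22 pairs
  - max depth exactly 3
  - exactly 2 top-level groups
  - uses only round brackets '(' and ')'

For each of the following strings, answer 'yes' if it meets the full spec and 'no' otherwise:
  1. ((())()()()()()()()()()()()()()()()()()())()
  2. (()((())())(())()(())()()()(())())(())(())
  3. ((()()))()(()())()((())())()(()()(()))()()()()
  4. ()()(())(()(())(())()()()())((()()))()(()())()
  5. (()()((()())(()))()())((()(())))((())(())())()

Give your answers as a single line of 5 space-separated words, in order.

Answer: yes no no no no

Derivation:
String 1 '((())()()()()()()()()()()()()()()()()()())()': depth seq [1 2 3 2 1 2 1 2 1 2 1 2 1 2 1 2 1 2 1 2 1 2 1 2 1 2 1 2 1 2 1 2 1 2 1 2 1 2 1 2 1 0 1 0]
  -> pairs=22 depth=3 groups=2 -> yes
String 2 '(()((())())(())()(())()()()(())())(())(())': depth seq [1 2 1 2 3 4 3 2 3 2 1 2 3 2 1 2 1 2 3 2 1 2 1 2 1 2 1 2 3 2 1 2 1 0 1 2 1 0 1 2 1 0]
  -> pairs=21 depth=4 groups=3 -> no
String 3 '((()()))()(()())()((())())()(()()(()))()()()()': depth seq [1 2 3 2 3 2 1 0 1 0 1 2 1 2 1 0 1 0 1 2 3 2 1 2 1 0 1 0 1 2 1 2 1 2 3 2 1 0 1 0 1 0 1 0 1 0]
  -> pairs=23 depth=3 groups=11 -> no
String 4 '()()(())(()(())(())()()()())((()()))()(()())()': depth seq [1 0 1 0 1 2 1 0 1 2 1 2 3 2 1 2 3 2 1 2 1 2 1 2 1 2 1 0 1 2 3 2 3 2 1 0 1 0 1 2 1 2 1 0 1 0]
  -> pairs=23 depth=3 groups=8 -> no
String 5 '(()()((()())(()))()())((()(())))((())(())())()': depth seq [1 2 1 2 1 2 3 4 3 4 3 2 3 4 3 2 1 2 1 2 1 0 1 2 3 2 3 4 3 2 1 0 1 2 3 2 1 2 3 2 1 2 1 0 1 0]
  -> pairs=23 depth=4 groups=4 -> no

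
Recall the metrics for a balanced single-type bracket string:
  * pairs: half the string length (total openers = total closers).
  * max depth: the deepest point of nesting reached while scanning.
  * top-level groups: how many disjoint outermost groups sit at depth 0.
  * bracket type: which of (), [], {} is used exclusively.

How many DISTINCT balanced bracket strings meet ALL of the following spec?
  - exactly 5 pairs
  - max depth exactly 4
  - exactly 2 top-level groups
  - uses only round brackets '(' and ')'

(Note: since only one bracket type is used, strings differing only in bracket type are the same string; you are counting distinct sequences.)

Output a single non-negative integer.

Answer: 2

Derivation:
Spec: pairs=5 depth=4 groups=2
Count(depth <= 4) = 14
Count(depth <= 3) = 12
Count(depth == 4) = 14 - 12 = 2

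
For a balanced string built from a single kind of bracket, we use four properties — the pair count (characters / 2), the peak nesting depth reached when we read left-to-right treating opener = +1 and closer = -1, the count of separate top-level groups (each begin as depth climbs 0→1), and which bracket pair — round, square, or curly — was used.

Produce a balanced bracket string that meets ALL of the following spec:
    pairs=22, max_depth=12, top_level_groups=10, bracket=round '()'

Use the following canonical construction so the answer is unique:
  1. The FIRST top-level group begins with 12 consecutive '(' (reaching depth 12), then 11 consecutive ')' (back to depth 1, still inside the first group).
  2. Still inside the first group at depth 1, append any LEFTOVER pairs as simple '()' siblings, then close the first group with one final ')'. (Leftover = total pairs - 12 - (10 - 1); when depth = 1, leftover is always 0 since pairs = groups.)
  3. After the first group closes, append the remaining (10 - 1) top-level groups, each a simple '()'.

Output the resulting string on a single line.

Spec: pairs=22 depth=12 groups=10
Leftover pairs = 22 - 12 - (10-1) = 1
First group: deep chain of depth 12 + 1 sibling pairs
Remaining 9 groups: simple '()' each

Answer: (((((((((((()))))))))))())()()()()()()()()()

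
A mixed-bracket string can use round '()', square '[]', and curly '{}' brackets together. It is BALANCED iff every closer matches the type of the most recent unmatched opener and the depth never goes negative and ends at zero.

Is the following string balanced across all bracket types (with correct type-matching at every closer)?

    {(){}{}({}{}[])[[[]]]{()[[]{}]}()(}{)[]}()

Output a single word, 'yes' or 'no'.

pos 0: push '{'; stack = {
pos 1: push '('; stack = {(
pos 2: ')' matches '('; pop; stack = {
pos 3: push '{'; stack = {{
pos 4: '}' matches '{'; pop; stack = {
pos 5: push '{'; stack = {{
pos 6: '}' matches '{'; pop; stack = {
pos 7: push '('; stack = {(
pos 8: push '{'; stack = {({
pos 9: '}' matches '{'; pop; stack = {(
pos 10: push '{'; stack = {({
pos 11: '}' matches '{'; pop; stack = {(
pos 12: push '['; stack = {([
pos 13: ']' matches '['; pop; stack = {(
pos 14: ')' matches '('; pop; stack = {
pos 15: push '['; stack = {[
pos 16: push '['; stack = {[[
pos 17: push '['; stack = {[[[
pos 18: ']' matches '['; pop; stack = {[[
pos 19: ']' matches '['; pop; stack = {[
pos 20: ']' matches '['; pop; stack = {
pos 21: push '{'; stack = {{
pos 22: push '('; stack = {{(
pos 23: ')' matches '('; pop; stack = {{
pos 24: push '['; stack = {{[
pos 25: push '['; stack = {{[[
pos 26: ']' matches '['; pop; stack = {{[
pos 27: push '{'; stack = {{[{
pos 28: '}' matches '{'; pop; stack = {{[
pos 29: ']' matches '['; pop; stack = {{
pos 30: '}' matches '{'; pop; stack = {
pos 31: push '('; stack = {(
pos 32: ')' matches '('; pop; stack = {
pos 33: push '('; stack = {(
pos 34: saw closer '}' but top of stack is '(' (expected ')') → INVALID
Verdict: type mismatch at position 34: '}' closes '(' → no

Answer: no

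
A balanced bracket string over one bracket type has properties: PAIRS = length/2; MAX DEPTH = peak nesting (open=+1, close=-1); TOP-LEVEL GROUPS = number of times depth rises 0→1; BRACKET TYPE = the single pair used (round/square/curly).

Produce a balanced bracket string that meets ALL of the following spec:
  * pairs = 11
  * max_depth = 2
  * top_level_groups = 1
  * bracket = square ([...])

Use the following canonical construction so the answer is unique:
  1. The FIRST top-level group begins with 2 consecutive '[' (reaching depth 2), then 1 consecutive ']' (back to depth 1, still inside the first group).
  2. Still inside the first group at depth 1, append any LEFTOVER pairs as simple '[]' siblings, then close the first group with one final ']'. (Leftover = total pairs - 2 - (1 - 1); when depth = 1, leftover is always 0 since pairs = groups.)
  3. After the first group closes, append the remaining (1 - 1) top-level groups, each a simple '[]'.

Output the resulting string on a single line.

Spec: pairs=11 depth=2 groups=1
Leftover pairs = 11 - 2 - (1-1) = 9
First group: deep chain of depth 2 + 9 sibling pairs
Remaining 0 groups: simple '[]' each

Answer: [[][][][][][][][][][]]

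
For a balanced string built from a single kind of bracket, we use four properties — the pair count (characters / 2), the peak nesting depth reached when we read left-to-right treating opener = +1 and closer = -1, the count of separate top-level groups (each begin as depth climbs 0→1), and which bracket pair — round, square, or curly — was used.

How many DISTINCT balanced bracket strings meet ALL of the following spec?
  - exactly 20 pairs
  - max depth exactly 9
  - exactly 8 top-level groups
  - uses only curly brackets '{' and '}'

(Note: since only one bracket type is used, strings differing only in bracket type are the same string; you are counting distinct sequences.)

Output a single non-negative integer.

Spec: pairs=20 depth=9 groups=8
Count(depth <= 9) = 56419442
Count(depth <= 8) = 56264690
Count(depth == 9) = 56419442 - 56264690 = 154752

Answer: 154752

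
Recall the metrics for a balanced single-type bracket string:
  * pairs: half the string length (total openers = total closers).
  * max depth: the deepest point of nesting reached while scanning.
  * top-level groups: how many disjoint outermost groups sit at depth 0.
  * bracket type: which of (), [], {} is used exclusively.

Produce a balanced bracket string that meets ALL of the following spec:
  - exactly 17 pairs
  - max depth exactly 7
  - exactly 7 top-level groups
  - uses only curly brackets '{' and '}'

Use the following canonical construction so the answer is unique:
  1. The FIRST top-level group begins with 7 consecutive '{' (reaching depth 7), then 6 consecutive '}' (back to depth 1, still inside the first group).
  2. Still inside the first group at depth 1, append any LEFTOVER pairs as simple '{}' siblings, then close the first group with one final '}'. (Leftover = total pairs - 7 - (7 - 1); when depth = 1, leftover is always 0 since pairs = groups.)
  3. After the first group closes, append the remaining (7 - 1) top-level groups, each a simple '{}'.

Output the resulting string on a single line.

Answer: {{{{{{{}}}}}}{}{}{}{}}{}{}{}{}{}{}

Derivation:
Spec: pairs=17 depth=7 groups=7
Leftover pairs = 17 - 7 - (7-1) = 4
First group: deep chain of depth 7 + 4 sibling pairs
Remaining 6 groups: simple '{}' each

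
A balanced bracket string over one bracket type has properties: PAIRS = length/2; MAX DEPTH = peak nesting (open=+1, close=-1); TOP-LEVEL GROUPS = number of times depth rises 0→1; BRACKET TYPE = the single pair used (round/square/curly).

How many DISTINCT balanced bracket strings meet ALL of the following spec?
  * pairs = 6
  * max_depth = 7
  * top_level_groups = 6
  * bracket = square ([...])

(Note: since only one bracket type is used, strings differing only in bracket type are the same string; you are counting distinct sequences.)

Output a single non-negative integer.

Answer: 0

Derivation:
Spec: pairs=6 depth=7 groups=6
Count(depth <= 7) = 1
Count(depth <= 6) = 1
Count(depth == 7) = 1 - 1 = 0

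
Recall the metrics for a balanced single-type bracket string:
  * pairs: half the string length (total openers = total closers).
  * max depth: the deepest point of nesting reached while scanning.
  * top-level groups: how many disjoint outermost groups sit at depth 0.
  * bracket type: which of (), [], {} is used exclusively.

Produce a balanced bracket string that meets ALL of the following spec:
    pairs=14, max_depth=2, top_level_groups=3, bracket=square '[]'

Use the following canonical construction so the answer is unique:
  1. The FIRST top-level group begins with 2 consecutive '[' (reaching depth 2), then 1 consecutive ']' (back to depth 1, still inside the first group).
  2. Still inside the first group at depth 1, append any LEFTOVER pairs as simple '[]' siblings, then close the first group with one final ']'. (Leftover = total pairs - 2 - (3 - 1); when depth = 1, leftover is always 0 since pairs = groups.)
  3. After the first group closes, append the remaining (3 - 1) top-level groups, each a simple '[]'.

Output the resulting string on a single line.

Spec: pairs=14 depth=2 groups=3
Leftover pairs = 14 - 2 - (3-1) = 10
First group: deep chain of depth 2 + 10 sibling pairs
Remaining 2 groups: simple '[]' each

Answer: [[][][][][][][][][][][]][][]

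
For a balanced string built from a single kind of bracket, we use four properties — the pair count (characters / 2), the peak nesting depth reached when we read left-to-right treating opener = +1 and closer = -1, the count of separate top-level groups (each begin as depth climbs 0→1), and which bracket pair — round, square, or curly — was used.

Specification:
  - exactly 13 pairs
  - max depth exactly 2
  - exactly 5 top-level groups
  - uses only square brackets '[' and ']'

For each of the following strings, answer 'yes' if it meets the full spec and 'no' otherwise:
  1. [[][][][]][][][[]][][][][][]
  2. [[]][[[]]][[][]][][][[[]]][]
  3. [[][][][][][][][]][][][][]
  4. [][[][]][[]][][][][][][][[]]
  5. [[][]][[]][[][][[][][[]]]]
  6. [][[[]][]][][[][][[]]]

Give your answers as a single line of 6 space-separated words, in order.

Answer: no no yes no no no

Derivation:
String 1 '[[][][][]][][][[]][][][][][]': depth seq [1 2 1 2 1 2 1 2 1 0 1 0 1 0 1 2 1 0 1 0 1 0 1 0 1 0 1 0]
  -> pairs=14 depth=2 groups=9 -> no
String 2 '[[]][[[]]][[][]][][][[[]]][]': depth seq [1 2 1 0 1 2 3 2 1 0 1 2 1 2 1 0 1 0 1 0 1 2 3 2 1 0 1 0]
  -> pairs=14 depth=3 groups=7 -> no
String 3 '[[][][][][][][][]][][][][]': depth seq [1 2 1 2 1 2 1 2 1 2 1 2 1 2 1 2 1 0 1 0 1 0 1 0 1 0]
  -> pairs=13 depth=2 groups=5 -> yes
String 4 '[][[][]][[]][][][][][][][[]]': depth seq [1 0 1 2 1 2 1 0 1 2 1 0 1 0 1 0 1 0 1 0 1 0 1 0 1 2 1 0]
  -> pairs=14 depth=2 groups=10 -> no
String 5 '[[][]][[]][[][][[][][[]]]]': depth seq [1 2 1 2 1 0 1 2 1 0 1 2 1 2 1 2 3 2 3 2 3 4 3 2 1 0]
  -> pairs=13 depth=4 groups=3 -> no
String 6 '[][[[]][]][][[][][[]]]': depth seq [1 0 1 2 3 2 1 2 1 0 1 0 1 2 1 2 1 2 3 2 1 0]
  -> pairs=11 depth=3 groups=4 -> no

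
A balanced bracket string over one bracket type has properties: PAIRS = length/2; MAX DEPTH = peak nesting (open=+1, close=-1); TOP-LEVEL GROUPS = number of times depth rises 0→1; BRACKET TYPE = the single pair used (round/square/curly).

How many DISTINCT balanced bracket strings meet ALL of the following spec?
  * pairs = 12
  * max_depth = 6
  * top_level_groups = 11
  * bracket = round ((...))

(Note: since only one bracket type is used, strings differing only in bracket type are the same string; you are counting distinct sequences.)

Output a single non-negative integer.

Spec: pairs=12 depth=6 groups=11
Count(depth <= 6) = 11
Count(depth <= 5) = 11
Count(depth == 6) = 11 - 11 = 0

Answer: 0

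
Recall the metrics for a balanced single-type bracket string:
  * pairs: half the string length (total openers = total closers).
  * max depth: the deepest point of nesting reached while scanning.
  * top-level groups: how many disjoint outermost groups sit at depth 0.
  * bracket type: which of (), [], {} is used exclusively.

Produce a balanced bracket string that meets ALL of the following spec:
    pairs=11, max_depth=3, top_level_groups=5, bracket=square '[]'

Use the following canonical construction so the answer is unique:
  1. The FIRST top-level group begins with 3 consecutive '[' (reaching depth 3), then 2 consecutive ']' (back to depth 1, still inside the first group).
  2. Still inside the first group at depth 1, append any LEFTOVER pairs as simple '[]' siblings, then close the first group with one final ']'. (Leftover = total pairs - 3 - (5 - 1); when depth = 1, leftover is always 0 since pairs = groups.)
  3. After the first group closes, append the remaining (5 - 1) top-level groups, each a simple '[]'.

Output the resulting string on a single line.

Spec: pairs=11 depth=3 groups=5
Leftover pairs = 11 - 3 - (5-1) = 4
First group: deep chain of depth 3 + 4 sibling pairs
Remaining 4 groups: simple '[]' each

Answer: [[[]][][][][]][][][][]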